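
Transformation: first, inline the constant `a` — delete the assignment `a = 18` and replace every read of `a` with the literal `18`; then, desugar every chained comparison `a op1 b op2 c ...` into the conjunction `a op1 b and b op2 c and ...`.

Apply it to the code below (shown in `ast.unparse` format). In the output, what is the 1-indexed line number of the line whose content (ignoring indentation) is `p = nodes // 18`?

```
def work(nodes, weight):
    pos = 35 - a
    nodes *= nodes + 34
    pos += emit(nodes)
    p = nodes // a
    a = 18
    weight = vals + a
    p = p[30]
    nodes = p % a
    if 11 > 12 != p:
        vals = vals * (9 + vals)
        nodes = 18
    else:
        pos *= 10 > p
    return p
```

Transformed code:
def work(nodes, weight):
    pos = 35 - 18
    nodes *= nodes + 34
    pos += emit(nodes)
    p = nodes // 18
    weight = vals + 18
    p = p[30]
    nodes = p % 18
    if 11 > 12 and 12 != p:
        vals = vals * (9 + vals)
        nodes = 18
    else:
        pos *= 10 > p
    return p

5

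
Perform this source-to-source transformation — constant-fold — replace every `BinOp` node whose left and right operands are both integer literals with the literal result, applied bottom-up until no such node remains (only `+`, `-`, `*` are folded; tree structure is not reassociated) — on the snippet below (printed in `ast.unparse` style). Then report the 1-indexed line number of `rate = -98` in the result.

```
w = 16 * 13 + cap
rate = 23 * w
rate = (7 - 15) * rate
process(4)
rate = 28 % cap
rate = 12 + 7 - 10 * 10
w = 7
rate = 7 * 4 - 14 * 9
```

8

Transformed code:
w = 208 + cap
rate = 23 * w
rate = -8 * rate
process(4)
rate = 28 % cap
rate = -81
w = 7
rate = -98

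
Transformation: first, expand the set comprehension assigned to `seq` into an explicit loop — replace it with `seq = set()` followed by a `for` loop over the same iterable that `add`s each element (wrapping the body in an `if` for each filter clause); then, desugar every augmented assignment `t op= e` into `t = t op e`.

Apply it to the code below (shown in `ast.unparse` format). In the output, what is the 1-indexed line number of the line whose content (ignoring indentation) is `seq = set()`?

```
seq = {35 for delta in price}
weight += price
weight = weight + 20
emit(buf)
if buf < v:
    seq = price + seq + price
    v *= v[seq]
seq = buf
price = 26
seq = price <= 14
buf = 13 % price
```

1

Transformed code:
seq = set()
for delta in price:
    seq.add(35)
weight = weight + price
weight = weight + 20
emit(buf)
if buf < v:
    seq = price + seq + price
    v = v * v[seq]
seq = buf
price = 26
seq = price <= 14
buf = 13 % price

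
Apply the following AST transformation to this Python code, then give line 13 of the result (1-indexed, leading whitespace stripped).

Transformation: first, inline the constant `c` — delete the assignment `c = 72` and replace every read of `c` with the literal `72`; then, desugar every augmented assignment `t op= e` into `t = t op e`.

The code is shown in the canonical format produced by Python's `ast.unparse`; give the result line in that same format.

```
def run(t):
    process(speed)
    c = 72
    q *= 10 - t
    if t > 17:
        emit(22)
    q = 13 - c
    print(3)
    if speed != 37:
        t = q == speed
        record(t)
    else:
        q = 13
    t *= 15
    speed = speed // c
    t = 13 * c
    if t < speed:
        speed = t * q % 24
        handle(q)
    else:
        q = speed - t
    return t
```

Transformed code:
def run(t):
    process(speed)
    q = q * (10 - t)
    if t > 17:
        emit(22)
    q = 13 - 72
    print(3)
    if speed != 37:
        t = q == speed
        record(t)
    else:
        q = 13
    t = t * 15
    speed = speed // 72
    t = 13 * 72
    if t < speed:
        speed = t * q % 24
        handle(q)
    else:
        q = speed - t
    return t

t = t * 15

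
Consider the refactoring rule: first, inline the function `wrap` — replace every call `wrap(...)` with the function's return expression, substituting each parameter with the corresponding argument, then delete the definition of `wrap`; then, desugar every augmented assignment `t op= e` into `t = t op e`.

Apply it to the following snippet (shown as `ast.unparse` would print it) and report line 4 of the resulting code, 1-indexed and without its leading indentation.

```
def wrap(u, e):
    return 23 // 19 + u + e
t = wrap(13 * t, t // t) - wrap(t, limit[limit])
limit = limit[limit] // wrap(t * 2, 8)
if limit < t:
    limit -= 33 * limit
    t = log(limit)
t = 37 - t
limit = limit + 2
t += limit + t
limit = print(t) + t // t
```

Transformed code:
t = 23 // 19 + 13 * t + t // t - (23 // 19 + t + limit[limit])
limit = limit[limit] // (23 // 19 + t * 2 + 8)
if limit < t:
    limit = limit - 33 * limit
    t = log(limit)
t = 37 - t
limit = limit + 2
t = t + (limit + t)
limit = print(t) + t // t

limit = limit - 33 * limit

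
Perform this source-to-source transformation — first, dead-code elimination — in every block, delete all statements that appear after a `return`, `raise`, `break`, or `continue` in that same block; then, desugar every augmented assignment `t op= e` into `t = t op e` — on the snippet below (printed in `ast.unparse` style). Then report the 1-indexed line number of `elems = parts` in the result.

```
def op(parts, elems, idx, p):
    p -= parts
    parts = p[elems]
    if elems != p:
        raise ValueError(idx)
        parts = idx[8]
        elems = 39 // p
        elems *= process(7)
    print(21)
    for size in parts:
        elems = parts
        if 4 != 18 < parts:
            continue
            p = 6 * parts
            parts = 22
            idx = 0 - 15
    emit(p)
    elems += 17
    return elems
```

8

Transformed code:
def op(parts, elems, idx, p):
    p = p - parts
    parts = p[elems]
    if elems != p:
        raise ValueError(idx)
    print(21)
    for size in parts:
        elems = parts
        if 4 != 18 < parts:
            continue
    emit(p)
    elems = elems + 17
    return elems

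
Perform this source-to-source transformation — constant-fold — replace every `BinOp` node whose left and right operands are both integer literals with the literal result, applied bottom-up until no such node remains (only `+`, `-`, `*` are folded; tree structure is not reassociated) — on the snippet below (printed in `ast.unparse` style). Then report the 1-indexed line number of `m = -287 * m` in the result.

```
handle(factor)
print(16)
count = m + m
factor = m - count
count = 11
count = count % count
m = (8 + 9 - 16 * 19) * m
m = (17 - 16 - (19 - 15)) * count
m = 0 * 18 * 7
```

7

Transformed code:
handle(factor)
print(16)
count = m + m
factor = m - count
count = 11
count = count % count
m = -287 * m
m = -3 * count
m = 0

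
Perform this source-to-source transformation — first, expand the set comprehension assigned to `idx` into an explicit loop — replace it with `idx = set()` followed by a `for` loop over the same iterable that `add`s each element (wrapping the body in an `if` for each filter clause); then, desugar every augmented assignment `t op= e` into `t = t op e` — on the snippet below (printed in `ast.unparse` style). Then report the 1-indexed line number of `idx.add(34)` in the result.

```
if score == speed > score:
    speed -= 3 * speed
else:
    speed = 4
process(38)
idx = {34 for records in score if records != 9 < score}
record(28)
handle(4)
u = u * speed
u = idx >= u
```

Transformed code:
if score == speed > score:
    speed = speed - 3 * speed
else:
    speed = 4
process(38)
idx = set()
for records in score:
    if records != 9 < score:
        idx.add(34)
record(28)
handle(4)
u = u * speed
u = idx >= u

9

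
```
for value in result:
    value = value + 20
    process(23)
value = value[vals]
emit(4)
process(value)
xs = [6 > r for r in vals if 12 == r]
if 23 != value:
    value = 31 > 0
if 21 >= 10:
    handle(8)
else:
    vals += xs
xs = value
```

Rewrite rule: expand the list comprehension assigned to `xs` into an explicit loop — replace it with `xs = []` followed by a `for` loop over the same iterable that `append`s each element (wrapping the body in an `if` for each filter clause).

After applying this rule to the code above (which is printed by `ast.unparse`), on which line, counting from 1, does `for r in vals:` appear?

8

Transformed code:
for value in result:
    value = value + 20
    process(23)
value = value[vals]
emit(4)
process(value)
xs = []
for r in vals:
    if 12 == r:
        xs.append(6 > r)
if 23 != value:
    value = 31 > 0
if 21 >= 10:
    handle(8)
else:
    vals += xs
xs = value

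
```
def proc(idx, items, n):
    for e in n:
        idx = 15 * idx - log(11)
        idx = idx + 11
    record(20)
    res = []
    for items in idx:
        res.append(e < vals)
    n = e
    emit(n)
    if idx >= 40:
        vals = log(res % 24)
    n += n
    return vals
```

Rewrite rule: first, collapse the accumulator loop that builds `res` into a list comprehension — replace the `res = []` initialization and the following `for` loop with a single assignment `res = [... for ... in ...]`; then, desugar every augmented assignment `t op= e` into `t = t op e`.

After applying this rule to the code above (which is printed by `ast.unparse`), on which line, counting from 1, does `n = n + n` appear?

11

Transformed code:
def proc(idx, items, n):
    for e in n:
        idx = 15 * idx - log(11)
        idx = idx + 11
    record(20)
    res = [e < vals for items in idx]
    n = e
    emit(n)
    if idx >= 40:
        vals = log(res % 24)
    n = n + n
    return vals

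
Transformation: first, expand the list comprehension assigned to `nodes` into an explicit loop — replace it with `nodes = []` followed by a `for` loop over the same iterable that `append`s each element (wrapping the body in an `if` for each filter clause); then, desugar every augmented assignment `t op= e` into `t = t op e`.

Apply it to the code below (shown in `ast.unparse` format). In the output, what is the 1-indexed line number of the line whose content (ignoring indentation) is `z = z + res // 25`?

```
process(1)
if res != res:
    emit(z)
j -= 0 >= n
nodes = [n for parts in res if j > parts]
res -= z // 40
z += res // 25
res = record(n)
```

10

Transformed code:
process(1)
if res != res:
    emit(z)
j = j - (0 >= n)
nodes = []
for parts in res:
    if j > parts:
        nodes.append(n)
res = res - z // 40
z = z + res // 25
res = record(n)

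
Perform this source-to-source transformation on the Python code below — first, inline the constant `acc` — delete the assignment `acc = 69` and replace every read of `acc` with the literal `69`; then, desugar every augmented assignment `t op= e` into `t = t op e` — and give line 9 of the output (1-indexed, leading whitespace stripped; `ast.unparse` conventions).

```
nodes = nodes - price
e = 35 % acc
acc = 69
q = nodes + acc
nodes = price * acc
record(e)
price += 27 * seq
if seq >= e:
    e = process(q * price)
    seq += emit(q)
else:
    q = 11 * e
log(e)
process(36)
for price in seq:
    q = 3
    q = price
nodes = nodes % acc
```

Transformed code:
nodes = nodes - price
e = 35 % 69
q = nodes + 69
nodes = price * 69
record(e)
price = price + 27 * seq
if seq >= e:
    e = process(q * price)
    seq = seq + emit(q)
else:
    q = 11 * e
log(e)
process(36)
for price in seq:
    q = 3
    q = price
nodes = nodes % 69

seq = seq + emit(q)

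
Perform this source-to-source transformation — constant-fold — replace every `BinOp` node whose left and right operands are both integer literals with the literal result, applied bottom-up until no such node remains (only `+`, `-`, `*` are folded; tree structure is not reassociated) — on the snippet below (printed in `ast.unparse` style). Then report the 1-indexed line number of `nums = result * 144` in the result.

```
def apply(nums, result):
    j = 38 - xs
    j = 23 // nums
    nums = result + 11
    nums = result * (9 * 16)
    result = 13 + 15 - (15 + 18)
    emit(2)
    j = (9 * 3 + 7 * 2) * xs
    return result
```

5

Transformed code:
def apply(nums, result):
    j = 38 - xs
    j = 23 // nums
    nums = result + 11
    nums = result * 144
    result = -5
    emit(2)
    j = 41 * xs
    return result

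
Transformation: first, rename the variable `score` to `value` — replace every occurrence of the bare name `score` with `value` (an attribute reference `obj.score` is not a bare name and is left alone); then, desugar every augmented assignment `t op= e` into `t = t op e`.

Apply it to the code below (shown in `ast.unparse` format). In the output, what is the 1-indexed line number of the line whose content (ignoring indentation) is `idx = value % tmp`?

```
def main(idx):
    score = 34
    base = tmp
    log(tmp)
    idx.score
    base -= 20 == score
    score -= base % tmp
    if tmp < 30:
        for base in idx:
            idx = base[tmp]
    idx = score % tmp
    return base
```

11

Transformed code:
def main(idx):
    value = 34
    base = tmp
    log(tmp)
    idx.score
    base = base - (20 == value)
    value = value - base % tmp
    if tmp < 30:
        for base in idx:
            idx = base[tmp]
    idx = value % tmp
    return base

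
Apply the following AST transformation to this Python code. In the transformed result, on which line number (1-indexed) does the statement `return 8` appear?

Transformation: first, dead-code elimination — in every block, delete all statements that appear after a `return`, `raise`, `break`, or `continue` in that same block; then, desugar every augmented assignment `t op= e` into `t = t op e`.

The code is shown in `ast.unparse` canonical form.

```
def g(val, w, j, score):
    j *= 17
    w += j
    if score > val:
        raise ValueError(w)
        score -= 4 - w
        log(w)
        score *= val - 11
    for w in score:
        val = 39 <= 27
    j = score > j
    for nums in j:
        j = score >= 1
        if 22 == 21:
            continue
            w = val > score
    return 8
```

Transformed code:
def g(val, w, j, score):
    j = j * 17
    w = w + j
    if score > val:
        raise ValueError(w)
    for w in score:
        val = 39 <= 27
    j = score > j
    for nums in j:
        j = score >= 1
        if 22 == 21:
            continue
    return 8

13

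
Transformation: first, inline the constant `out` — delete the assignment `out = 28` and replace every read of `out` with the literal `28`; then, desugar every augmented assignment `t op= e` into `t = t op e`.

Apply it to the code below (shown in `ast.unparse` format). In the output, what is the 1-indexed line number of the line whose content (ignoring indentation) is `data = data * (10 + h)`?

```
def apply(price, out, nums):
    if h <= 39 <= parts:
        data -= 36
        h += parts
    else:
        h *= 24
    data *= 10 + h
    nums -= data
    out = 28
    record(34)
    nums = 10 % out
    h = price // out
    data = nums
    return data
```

7

Transformed code:
def apply(price, out, nums):
    if h <= 39 <= parts:
        data = data - 36
        h = h + parts
    else:
        h = h * 24
    data = data * (10 + h)
    nums = nums - data
    record(34)
    nums = 10 % 28
    h = price // 28
    data = nums
    return data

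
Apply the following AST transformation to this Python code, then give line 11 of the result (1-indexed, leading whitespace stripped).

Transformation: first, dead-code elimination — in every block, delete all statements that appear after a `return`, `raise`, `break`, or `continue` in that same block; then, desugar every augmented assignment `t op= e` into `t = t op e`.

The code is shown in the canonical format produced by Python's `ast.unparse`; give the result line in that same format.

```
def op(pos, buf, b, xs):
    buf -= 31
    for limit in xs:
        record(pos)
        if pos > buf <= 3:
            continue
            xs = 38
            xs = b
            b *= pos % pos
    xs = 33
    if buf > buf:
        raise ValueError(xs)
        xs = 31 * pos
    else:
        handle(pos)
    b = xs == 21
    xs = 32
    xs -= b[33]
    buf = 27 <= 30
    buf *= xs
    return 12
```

handle(pos)

Transformed code:
def op(pos, buf, b, xs):
    buf = buf - 31
    for limit in xs:
        record(pos)
        if pos > buf <= 3:
            continue
    xs = 33
    if buf > buf:
        raise ValueError(xs)
    else:
        handle(pos)
    b = xs == 21
    xs = 32
    xs = xs - b[33]
    buf = 27 <= 30
    buf = buf * xs
    return 12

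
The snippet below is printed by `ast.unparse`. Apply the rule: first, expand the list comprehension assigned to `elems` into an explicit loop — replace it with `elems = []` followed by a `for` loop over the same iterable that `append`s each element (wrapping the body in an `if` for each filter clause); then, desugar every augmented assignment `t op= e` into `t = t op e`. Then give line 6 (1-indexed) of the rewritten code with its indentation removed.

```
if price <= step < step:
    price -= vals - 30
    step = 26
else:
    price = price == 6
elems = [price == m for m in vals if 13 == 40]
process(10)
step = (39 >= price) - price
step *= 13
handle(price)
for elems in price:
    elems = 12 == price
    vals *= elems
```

Transformed code:
if price <= step < step:
    price = price - (vals - 30)
    step = 26
else:
    price = price == 6
elems = []
for m in vals:
    if 13 == 40:
        elems.append(price == m)
process(10)
step = (39 >= price) - price
step = step * 13
handle(price)
for elems in price:
    elems = 12 == price
    vals = vals * elems

elems = []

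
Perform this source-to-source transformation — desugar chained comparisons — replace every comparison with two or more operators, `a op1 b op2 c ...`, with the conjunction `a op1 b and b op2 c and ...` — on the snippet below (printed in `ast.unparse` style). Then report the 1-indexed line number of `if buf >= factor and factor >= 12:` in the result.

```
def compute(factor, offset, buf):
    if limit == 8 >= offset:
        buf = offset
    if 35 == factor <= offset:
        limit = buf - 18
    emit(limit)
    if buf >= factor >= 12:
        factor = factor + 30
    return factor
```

7

Transformed code:
def compute(factor, offset, buf):
    if limit == 8 and 8 >= offset:
        buf = offset
    if 35 == factor and factor <= offset:
        limit = buf - 18
    emit(limit)
    if buf >= factor and factor >= 12:
        factor = factor + 30
    return factor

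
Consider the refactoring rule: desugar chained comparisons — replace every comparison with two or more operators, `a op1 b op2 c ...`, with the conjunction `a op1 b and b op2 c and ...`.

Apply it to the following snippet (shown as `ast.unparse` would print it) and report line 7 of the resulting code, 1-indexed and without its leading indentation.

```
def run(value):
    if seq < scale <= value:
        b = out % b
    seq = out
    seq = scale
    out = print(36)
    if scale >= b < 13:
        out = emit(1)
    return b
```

if scale >= b and b < 13:

Transformed code:
def run(value):
    if seq < scale and scale <= value:
        b = out % b
    seq = out
    seq = scale
    out = print(36)
    if scale >= b and b < 13:
        out = emit(1)
    return b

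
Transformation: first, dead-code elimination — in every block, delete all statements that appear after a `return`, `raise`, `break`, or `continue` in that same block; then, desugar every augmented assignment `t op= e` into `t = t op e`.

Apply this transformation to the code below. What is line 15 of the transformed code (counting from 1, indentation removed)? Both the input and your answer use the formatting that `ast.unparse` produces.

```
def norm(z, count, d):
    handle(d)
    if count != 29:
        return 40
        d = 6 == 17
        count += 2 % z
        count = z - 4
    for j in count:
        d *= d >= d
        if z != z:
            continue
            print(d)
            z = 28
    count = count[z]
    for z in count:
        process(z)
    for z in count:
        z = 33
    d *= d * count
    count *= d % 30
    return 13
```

count = count * (d % 30)

Transformed code:
def norm(z, count, d):
    handle(d)
    if count != 29:
        return 40
    for j in count:
        d = d * (d >= d)
        if z != z:
            continue
    count = count[z]
    for z in count:
        process(z)
    for z in count:
        z = 33
    d = d * (d * count)
    count = count * (d % 30)
    return 13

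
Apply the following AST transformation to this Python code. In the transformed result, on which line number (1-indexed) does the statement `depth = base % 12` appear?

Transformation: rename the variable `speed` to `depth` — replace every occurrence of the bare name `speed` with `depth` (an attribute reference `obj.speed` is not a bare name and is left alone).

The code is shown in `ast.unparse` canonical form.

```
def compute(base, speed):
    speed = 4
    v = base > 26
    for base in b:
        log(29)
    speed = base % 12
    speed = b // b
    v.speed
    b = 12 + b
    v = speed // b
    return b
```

Transformed code:
def compute(base, depth):
    depth = 4
    v = base > 26
    for base in b:
        log(29)
    depth = base % 12
    depth = b // b
    v.speed
    b = 12 + b
    v = depth // b
    return b

6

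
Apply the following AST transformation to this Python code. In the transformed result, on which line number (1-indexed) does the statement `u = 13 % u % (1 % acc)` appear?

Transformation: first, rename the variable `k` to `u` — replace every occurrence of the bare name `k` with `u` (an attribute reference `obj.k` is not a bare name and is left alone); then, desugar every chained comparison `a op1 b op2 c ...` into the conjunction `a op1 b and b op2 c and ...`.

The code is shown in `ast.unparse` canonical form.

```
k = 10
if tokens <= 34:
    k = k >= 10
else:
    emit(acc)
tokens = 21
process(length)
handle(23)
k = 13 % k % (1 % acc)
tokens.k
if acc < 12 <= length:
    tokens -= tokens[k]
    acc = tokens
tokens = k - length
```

Transformed code:
u = 10
if tokens <= 34:
    u = u >= 10
else:
    emit(acc)
tokens = 21
process(length)
handle(23)
u = 13 % u % (1 % acc)
tokens.k
if acc < 12 and 12 <= length:
    tokens -= tokens[u]
    acc = tokens
tokens = u - length

9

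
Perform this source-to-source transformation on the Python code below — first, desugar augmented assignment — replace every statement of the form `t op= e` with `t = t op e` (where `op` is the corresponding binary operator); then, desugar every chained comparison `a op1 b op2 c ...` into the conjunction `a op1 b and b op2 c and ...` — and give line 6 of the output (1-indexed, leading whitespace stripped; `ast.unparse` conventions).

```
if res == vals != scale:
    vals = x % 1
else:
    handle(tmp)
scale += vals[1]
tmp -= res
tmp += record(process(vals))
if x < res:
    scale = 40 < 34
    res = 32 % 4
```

tmp = tmp - res

Transformed code:
if res == vals and vals != scale:
    vals = x % 1
else:
    handle(tmp)
scale = scale + vals[1]
tmp = tmp - res
tmp = tmp + record(process(vals))
if x < res:
    scale = 40 < 34
    res = 32 % 4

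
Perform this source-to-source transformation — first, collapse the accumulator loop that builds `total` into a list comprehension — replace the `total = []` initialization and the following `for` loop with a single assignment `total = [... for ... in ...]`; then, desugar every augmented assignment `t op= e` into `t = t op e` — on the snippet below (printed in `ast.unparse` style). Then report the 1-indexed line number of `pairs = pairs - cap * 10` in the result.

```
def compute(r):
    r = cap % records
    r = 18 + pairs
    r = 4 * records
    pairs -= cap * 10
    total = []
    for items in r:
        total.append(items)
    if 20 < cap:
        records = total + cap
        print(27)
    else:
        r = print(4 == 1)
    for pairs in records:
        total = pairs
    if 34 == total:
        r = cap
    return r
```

Transformed code:
def compute(r):
    r = cap % records
    r = 18 + pairs
    r = 4 * records
    pairs = pairs - cap * 10
    total = [items for items in r]
    if 20 < cap:
        records = total + cap
        print(27)
    else:
        r = print(4 == 1)
    for pairs in records:
        total = pairs
    if 34 == total:
        r = cap
    return r

5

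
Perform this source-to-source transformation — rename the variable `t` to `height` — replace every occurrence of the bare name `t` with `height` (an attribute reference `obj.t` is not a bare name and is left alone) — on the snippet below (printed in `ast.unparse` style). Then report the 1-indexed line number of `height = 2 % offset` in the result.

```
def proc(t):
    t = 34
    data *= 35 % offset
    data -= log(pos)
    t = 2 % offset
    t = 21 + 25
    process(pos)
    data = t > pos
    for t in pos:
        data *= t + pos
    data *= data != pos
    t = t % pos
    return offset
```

Transformed code:
def proc(height):
    height = 34
    data *= 35 % offset
    data -= log(pos)
    height = 2 % offset
    height = 21 + 25
    process(pos)
    data = height > pos
    for height in pos:
        data *= height + pos
    data *= data != pos
    height = height % pos
    return offset

5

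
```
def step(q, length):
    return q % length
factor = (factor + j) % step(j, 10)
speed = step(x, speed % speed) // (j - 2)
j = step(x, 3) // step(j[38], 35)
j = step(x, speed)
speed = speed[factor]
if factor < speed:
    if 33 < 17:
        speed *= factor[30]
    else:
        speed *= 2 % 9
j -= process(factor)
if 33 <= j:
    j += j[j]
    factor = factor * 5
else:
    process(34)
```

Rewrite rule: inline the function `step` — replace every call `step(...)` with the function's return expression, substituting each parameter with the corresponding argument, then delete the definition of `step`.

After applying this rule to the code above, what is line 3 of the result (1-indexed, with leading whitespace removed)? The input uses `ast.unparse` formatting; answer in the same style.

j = x % 3 // (j[38] % 35)

Transformed code:
factor = (factor + j) % (j % 10)
speed = x % (speed % speed) // (j - 2)
j = x % 3 // (j[38] % 35)
j = x % speed
speed = speed[factor]
if factor < speed:
    if 33 < 17:
        speed *= factor[30]
    else:
        speed *= 2 % 9
j -= process(factor)
if 33 <= j:
    j += j[j]
    factor = factor * 5
else:
    process(34)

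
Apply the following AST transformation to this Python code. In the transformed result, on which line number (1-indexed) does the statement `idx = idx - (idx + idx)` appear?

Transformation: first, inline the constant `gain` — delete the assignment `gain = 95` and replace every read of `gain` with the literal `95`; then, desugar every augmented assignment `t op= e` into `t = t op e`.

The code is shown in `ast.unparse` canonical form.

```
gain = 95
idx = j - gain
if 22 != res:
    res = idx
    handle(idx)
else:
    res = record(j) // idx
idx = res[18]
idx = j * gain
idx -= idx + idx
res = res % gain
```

Transformed code:
idx = j - 95
if 22 != res:
    res = idx
    handle(idx)
else:
    res = record(j) // idx
idx = res[18]
idx = j * 95
idx = idx - (idx + idx)
res = res % 95

9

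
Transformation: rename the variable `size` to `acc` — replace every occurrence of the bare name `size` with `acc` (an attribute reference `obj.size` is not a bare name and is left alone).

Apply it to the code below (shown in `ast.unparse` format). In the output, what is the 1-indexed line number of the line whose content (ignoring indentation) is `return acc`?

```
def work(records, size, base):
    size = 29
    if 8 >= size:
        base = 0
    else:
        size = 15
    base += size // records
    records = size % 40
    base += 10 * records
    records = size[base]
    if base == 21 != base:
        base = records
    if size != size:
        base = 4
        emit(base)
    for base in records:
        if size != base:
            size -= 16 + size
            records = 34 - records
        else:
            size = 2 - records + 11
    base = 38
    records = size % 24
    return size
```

24

Transformed code:
def work(records, acc, base):
    acc = 29
    if 8 >= acc:
        base = 0
    else:
        acc = 15
    base += acc // records
    records = acc % 40
    base += 10 * records
    records = acc[base]
    if base == 21 != base:
        base = records
    if acc != acc:
        base = 4
        emit(base)
    for base in records:
        if acc != base:
            acc -= 16 + acc
            records = 34 - records
        else:
            acc = 2 - records + 11
    base = 38
    records = acc % 24
    return acc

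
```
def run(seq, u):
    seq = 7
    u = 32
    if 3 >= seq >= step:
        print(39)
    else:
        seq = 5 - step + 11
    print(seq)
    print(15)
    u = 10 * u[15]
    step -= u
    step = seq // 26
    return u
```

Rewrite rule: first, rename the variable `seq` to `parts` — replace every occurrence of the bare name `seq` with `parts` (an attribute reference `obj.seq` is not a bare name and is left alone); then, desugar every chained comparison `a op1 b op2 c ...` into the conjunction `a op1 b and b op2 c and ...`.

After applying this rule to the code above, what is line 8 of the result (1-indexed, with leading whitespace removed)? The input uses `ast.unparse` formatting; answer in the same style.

Transformed code:
def run(parts, u):
    parts = 7
    u = 32
    if 3 >= parts and parts >= step:
        print(39)
    else:
        parts = 5 - step + 11
    print(parts)
    print(15)
    u = 10 * u[15]
    step -= u
    step = parts // 26
    return u

print(parts)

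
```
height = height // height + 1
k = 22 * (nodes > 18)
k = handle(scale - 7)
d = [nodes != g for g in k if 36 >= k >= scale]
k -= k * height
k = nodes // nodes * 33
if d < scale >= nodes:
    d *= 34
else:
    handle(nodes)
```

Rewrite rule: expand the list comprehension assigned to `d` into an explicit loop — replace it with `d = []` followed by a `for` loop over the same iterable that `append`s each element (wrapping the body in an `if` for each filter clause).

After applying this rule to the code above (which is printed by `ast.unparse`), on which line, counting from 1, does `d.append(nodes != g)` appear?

Transformed code:
height = height // height + 1
k = 22 * (nodes > 18)
k = handle(scale - 7)
d = []
for g in k:
    if 36 >= k >= scale:
        d.append(nodes != g)
k -= k * height
k = nodes // nodes * 33
if d < scale >= nodes:
    d *= 34
else:
    handle(nodes)

7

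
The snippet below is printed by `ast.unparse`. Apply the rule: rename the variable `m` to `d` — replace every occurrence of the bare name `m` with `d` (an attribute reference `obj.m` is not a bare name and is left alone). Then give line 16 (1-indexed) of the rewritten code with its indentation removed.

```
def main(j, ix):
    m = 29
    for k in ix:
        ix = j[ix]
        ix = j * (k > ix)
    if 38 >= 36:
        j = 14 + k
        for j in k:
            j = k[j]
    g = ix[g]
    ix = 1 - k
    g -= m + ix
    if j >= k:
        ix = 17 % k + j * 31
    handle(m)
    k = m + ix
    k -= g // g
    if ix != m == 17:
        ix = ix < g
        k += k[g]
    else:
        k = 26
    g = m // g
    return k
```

k = d + ix

Transformed code:
def main(j, ix):
    d = 29
    for k in ix:
        ix = j[ix]
        ix = j * (k > ix)
    if 38 >= 36:
        j = 14 + k
        for j in k:
            j = k[j]
    g = ix[g]
    ix = 1 - k
    g -= d + ix
    if j >= k:
        ix = 17 % k + j * 31
    handle(d)
    k = d + ix
    k -= g // g
    if ix != d == 17:
        ix = ix < g
        k += k[g]
    else:
        k = 26
    g = d // g
    return k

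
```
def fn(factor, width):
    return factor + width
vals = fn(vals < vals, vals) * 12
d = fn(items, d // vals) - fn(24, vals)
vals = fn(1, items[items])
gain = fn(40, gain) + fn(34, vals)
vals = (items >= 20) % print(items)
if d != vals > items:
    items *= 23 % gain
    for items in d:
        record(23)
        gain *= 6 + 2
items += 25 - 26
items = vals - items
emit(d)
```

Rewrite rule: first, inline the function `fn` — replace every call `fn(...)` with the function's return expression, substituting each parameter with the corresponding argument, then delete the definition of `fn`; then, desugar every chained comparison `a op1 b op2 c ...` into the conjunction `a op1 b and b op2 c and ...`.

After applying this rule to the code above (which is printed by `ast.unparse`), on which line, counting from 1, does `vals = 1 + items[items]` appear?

Transformed code:
vals = ((vals < vals) + vals) * 12
d = items + d // vals - (24 + vals)
vals = 1 + items[items]
gain = 40 + gain + (34 + vals)
vals = (items >= 20) % print(items)
if d != vals and vals > items:
    items *= 23 % gain
    for items in d:
        record(23)
        gain *= 6 + 2
items += 25 - 26
items = vals - items
emit(d)

3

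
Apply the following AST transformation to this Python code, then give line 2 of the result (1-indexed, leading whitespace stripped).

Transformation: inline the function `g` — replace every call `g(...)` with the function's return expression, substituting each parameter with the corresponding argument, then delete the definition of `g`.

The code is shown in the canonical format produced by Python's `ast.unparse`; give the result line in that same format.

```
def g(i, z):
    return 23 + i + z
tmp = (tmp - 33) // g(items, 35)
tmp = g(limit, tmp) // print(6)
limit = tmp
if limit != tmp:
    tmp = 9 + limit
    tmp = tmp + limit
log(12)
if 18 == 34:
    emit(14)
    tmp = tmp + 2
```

Transformed code:
tmp = (tmp - 33) // (23 + items + 35)
tmp = (23 + limit + tmp) // print(6)
limit = tmp
if limit != tmp:
    tmp = 9 + limit
    tmp = tmp + limit
log(12)
if 18 == 34:
    emit(14)
    tmp = tmp + 2

tmp = (23 + limit + tmp) // print(6)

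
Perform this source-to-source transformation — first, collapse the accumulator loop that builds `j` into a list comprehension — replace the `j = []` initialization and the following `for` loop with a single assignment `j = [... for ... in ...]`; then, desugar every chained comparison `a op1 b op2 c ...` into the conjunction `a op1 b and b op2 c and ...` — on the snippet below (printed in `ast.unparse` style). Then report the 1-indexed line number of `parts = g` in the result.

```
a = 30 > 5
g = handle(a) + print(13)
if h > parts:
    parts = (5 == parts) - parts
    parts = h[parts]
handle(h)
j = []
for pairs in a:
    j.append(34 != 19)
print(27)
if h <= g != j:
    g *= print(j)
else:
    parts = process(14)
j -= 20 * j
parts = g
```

14

Transformed code:
a = 30 > 5
g = handle(a) + print(13)
if h > parts:
    parts = (5 == parts) - parts
    parts = h[parts]
handle(h)
j = [34 != 19 for pairs in a]
print(27)
if h <= g and g != j:
    g *= print(j)
else:
    parts = process(14)
j -= 20 * j
parts = g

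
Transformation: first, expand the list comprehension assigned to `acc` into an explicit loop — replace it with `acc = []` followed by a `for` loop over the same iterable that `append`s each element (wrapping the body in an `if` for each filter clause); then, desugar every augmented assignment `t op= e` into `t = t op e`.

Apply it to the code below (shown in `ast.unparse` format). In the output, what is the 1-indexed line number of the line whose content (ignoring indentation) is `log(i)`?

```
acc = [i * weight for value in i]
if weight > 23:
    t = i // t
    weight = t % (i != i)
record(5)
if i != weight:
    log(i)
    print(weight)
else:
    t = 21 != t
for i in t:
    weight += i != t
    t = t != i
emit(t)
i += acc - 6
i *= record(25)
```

9

Transformed code:
acc = []
for value in i:
    acc.append(i * weight)
if weight > 23:
    t = i // t
    weight = t % (i != i)
record(5)
if i != weight:
    log(i)
    print(weight)
else:
    t = 21 != t
for i in t:
    weight = weight + (i != t)
    t = t != i
emit(t)
i = i + (acc - 6)
i = i * record(25)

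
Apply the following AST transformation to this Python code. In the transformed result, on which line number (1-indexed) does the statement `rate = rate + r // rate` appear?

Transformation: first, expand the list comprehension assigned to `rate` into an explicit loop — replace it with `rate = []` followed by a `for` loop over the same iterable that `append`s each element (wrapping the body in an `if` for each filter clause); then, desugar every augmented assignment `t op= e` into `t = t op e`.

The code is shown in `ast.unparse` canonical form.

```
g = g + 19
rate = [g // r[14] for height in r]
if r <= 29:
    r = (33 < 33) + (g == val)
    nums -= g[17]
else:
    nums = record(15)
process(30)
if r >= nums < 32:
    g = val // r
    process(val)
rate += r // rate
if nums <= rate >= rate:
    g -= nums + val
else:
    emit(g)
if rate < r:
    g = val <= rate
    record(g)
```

Transformed code:
g = g + 19
rate = []
for height in r:
    rate.append(g // r[14])
if r <= 29:
    r = (33 < 33) + (g == val)
    nums = nums - g[17]
else:
    nums = record(15)
process(30)
if r >= nums < 32:
    g = val // r
    process(val)
rate = rate + r // rate
if nums <= rate >= rate:
    g = g - (nums + val)
else:
    emit(g)
if rate < r:
    g = val <= rate
    record(g)

14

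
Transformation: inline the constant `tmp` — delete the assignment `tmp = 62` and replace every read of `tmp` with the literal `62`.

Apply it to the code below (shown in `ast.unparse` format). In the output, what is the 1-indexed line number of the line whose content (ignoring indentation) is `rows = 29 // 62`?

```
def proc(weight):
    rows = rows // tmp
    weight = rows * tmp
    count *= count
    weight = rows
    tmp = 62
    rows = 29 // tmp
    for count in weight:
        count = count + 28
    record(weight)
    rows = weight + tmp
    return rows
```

Transformed code:
def proc(weight):
    rows = rows // 62
    weight = rows * 62
    count *= count
    weight = rows
    rows = 29 // 62
    for count in weight:
        count = count + 28
    record(weight)
    rows = weight + 62
    return rows

6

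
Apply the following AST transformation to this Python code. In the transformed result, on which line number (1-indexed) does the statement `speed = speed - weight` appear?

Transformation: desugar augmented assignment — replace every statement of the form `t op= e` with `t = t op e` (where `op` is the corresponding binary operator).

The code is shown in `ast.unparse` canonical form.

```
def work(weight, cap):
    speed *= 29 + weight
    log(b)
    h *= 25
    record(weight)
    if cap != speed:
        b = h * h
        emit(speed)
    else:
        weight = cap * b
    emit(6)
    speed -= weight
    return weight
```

Transformed code:
def work(weight, cap):
    speed = speed * (29 + weight)
    log(b)
    h = h * 25
    record(weight)
    if cap != speed:
        b = h * h
        emit(speed)
    else:
        weight = cap * b
    emit(6)
    speed = speed - weight
    return weight

12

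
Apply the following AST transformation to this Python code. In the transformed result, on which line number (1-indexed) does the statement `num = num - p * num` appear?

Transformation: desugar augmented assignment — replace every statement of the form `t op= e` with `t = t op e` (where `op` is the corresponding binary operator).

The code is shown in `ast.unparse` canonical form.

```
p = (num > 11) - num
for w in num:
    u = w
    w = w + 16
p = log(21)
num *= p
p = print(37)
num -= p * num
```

8

Transformed code:
p = (num > 11) - num
for w in num:
    u = w
    w = w + 16
p = log(21)
num = num * p
p = print(37)
num = num - p * num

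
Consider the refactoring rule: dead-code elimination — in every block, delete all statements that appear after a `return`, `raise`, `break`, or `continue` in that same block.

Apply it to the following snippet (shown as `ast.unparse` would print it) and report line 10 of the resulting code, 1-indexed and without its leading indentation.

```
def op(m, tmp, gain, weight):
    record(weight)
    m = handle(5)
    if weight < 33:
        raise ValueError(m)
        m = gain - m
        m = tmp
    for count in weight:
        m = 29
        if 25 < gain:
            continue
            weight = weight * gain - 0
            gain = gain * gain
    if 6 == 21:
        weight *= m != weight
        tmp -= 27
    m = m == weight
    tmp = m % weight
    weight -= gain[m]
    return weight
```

if 6 == 21:

Transformed code:
def op(m, tmp, gain, weight):
    record(weight)
    m = handle(5)
    if weight < 33:
        raise ValueError(m)
    for count in weight:
        m = 29
        if 25 < gain:
            continue
    if 6 == 21:
        weight *= m != weight
        tmp -= 27
    m = m == weight
    tmp = m % weight
    weight -= gain[m]
    return weight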